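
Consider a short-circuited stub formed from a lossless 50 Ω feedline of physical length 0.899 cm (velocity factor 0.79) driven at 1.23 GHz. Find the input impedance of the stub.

λ = v/f = 0.79·c / 1.23 GHz = 0.193 m
βl = 2π·l/λ = 2π × 0.0467 = 16.8°
tan(βl) = 0.302
For a short-circuited stub, Z_in = jZ_0·tan(βl)

Z_in ≈ +j15.1 Ω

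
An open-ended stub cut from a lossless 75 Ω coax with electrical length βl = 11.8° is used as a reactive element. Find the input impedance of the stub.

tan(βl) = 0.209
For an open-ended stub, Z_in = −jZ_0·cot(βl) = −jZ_0/tan(βl)

Z_in ≈ −j359 Ω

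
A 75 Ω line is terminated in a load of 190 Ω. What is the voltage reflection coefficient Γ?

Γ = 0.434

Γ = (Z_L − Z_0)/(Z_L + Z_0) = (190 − 75)/(190 + 75) = 115/265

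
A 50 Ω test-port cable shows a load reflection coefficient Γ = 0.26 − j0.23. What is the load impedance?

Z_L ≈ 73.2 − j38.3 Ω

Z_L = Z_0·(1 + Γ)/(1 − Γ) = 50·(1.26 − j0.23)/(0.74 + j0.23)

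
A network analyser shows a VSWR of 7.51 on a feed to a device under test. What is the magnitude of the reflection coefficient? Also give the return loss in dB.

|Γ| ≈ 0.765; return loss ≈ 2.33 dB

|Γ| = (S − 1)/(S + 1) = (7.51 − 1)/(7.51 + 1) = 6.51/8.51
RL = −20·log₁₀|Γ| = −20·log₁₀(0.765)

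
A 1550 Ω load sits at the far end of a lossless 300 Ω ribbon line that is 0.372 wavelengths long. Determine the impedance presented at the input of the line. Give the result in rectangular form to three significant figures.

Z_in ≈ 108 + j269 Ω

βl = 2π × 0.372 = 134°
tan(βl) = tan(134°) = -1.04
Z_in = Z_0·(Z_L + jZ_0·tanβl)/(Z_0 + jZ_L·tanβl)
     = 300·(1550 − j312)/(300 − j1610)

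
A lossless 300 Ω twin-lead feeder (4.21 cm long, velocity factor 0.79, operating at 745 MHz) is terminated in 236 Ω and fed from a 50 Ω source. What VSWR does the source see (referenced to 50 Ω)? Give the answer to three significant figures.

VSWR ≈ 6.32

λ = v/f = 0.79·c / 745 MHz = 0.318 m
βl = 2π·l/λ = 2π × 0.132 = 47.6°
tan(βl) = 1.1
Z_in = Z_0·(Z_L + jZ_0·tanβl)/(Z_0 + jZ_L·tanβl) = 298 + j71.9 Ω
Γ_s = (Z_in − Z_s)/(Z_in + Z_s) = (248 + j71.9)/(348 + j71.9), |Γ_s| = 0.727
VSWR = (1 + |Γ_s|)/(1 − |Γ_s|)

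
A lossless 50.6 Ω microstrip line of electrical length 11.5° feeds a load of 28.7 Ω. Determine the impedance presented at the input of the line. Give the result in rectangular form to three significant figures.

Z_in ≈ 29.5 + j6.89 Ω

tan(βl) = tan(11.5°) = 0.203
Z_in = Z_0·(Z_L + jZ_0·tanβl)/(Z_0 + jZ_L·tanβl)
     = 50.6·(28.7 + j10.3)/(50.6 + j5.84)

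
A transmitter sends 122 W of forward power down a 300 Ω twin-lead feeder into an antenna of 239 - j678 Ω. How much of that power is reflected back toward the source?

P_reflected ≈ 75.4 W

|Γ| = |(-61 − j678)/(539 − j678)| = 0.786
|Γ|² = 0.618
P_refl = |Γ|²·P_inc = 75.4 W, P_del = (1 − |Γ|²)·P_inc = 46.6 W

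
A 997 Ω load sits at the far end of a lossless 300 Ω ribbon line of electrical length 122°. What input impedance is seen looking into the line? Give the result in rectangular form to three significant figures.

Z_in ≈ 121 + j165 Ω

tan(βl) = tan(122°) = -1.6
Z_in = Z_0·(Z_L + jZ_0·tanβl)/(Z_0 + jZ_L·tanβl)
     = 300·(997 − j480)/(300 − j1600)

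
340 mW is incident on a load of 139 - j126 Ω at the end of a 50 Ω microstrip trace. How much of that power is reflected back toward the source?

P_reflected ≈ 157 mW

|Γ| = |(89 − j126)/(189 − j126)| = 0.679
|Γ|² = 0.461
P_refl = |Γ|²·P_inc = 157 mW, P_del = (1 − |Γ|²)·P_inc = 183 mW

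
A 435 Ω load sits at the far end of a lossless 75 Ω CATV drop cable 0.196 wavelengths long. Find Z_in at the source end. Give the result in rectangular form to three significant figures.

Z_in ≈ 14.5 − j25.6 Ω

βl = 2π × 0.196 = 70.6°
tan(βl) = tan(70.6°) = 2.83
Z_in = Z_0·(Z_L + jZ_0·tanβl)/(Z_0 + jZ_L·tanβl)
     = 75·(435 + j213)/(75 + j1230)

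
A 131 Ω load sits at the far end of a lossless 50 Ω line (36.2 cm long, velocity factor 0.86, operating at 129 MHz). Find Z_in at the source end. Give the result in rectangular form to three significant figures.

Z_in ≈ 22.5 − j19.2 Ω

λ = v/f = 0.86·c / 129 MHz = 2 m
βl = 2π·l/λ = 2π × 0.181 = 65.2°
tan(βl) = tan(65.2°) = 2.16
Z_in = Z_0·(Z_L + jZ_0·tanβl)/(Z_0 + jZ_L·tanβl)
     = 50·(131 + j108)/(50 + j283)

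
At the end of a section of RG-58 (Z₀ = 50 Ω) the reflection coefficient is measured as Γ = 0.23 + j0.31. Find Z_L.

Z_L = Z_0·(1 + Γ)/(1 − Γ) = 50·(1.23 + j0.31)/(0.77 − j0.31)

Z_L ≈ 61.8 + j45 Ω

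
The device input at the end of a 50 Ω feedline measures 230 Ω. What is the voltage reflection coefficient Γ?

Γ = 0.643

Γ = (Z_L − Z_0)/(Z_L + Z_0) = (230 − 50)/(230 + 50) = 180/280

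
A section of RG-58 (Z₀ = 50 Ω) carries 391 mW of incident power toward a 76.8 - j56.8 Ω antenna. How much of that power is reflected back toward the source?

|Γ| = |(26.8 − j56.8)/(126.8 − j56.8)| = 0.452
|Γ|² = 0.204
P_refl = |Γ|²·P_inc = 79.9 mW, P_del = (1 − |Γ|²)·P_inc = 311 mW

P_reflected ≈ 79.9 mW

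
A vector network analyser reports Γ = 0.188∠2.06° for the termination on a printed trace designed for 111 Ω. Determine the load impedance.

Z_L = Z_0·(1 + Γ)/(1 − Γ) = 111·(1.19 + j0.00676)/(0.812 − j0.00676)

Z_L ≈ 162 + j2.27 Ω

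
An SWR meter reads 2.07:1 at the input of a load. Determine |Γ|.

|Γ| = (S − 1)/(S + 1) = (2.07 − 1)/(2.07 + 1) = 1.07/3.07

|Γ| ≈ 0.349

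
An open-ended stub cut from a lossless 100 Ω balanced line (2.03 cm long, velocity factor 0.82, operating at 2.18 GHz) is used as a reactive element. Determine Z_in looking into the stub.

λ = v/f = 0.82·c / 2.18 GHz = 0.113 m
βl = 2π·l/λ = 2π × 0.18 = 64.8°
tan(βl) = 2.12
For an open-ended stub, Z_in = −jZ_0·cot(βl) = −jZ_0/tan(βl)

Z_in ≈ −j47.1 Ω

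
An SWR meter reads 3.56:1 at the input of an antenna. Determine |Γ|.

|Γ| ≈ 0.561

|Γ| = (S − 1)/(S + 1) = (3.56 − 1)/(3.56 + 1) = 2.56/4.56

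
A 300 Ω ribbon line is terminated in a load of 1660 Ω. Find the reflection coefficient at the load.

Γ = 0.694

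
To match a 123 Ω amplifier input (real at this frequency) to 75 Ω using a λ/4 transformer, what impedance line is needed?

Z_qwt = √(Z_0·R_L) = √(75 × 123) = √9225

Z_qwt ≈ 96 Ω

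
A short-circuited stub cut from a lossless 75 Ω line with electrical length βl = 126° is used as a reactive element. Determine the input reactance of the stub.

X_in ≈ -103 Ω (capacitive)

tan(βl) = -1.38
For a short-circuited stub, Z_in = jZ_0·tan(βl)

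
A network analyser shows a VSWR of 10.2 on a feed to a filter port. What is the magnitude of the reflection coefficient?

|Γ| = (S − 1)/(S + 1) = (10.2 − 1)/(10.2 + 1) = 9.2/11.2

|Γ| ≈ 0.821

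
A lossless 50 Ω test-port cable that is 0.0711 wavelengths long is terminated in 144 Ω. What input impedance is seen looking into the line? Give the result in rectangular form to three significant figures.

Z_in ≈ 61 − j60.2 Ω

βl = 2π × 0.0711 = 25.6°
tan(βl) = tan(25.6°) = 0.479
Z_in = Z_0·(Z_L + jZ_0·tanβl)/(Z_0 + jZ_L·tanβl)
     = 50·(144 + j24)/(50 + j69)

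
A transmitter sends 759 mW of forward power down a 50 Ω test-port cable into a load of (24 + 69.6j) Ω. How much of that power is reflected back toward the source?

P_reflected ≈ 406 mW

|Γ| = |(-26 + j69.6)/(74 + j69.6)| = 0.731
|Γ|² = 0.535
P_refl = |Γ|²·P_inc = 406 mW, P_del = (1 − |Γ|²)·P_inc = 353 mW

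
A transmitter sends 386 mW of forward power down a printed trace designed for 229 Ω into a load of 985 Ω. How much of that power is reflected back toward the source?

Γ = (985 − 229)/(985 + 229) = 0.623
|Γ|² = 0.388
P_refl = |Γ|²·P_inc = 150 mW, P_del = (1 − |Γ|²)·P_inc = 236 mW

P_reflected ≈ 150 mW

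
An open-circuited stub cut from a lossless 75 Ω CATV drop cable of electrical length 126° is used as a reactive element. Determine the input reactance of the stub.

X_in ≈ 54.5 Ω (inductive)

tan(βl) = -1.38
For an open-circuited stub, Z_in = −jZ_0·cot(βl) = −jZ_0/tan(βl)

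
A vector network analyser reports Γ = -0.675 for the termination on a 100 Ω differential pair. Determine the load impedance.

Z_L ≈ 19.4 Ω

Z_L = Z_0·(1 + Γ)/(1 − Γ) = 100·(0.325)/(1.68)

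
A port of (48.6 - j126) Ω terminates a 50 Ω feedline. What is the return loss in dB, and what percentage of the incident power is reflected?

RL ≈ 2.07 dB; 62% of incident power reflected

Γ = (-1.4 − j126)/(98.6 − j126), |Γ| = 0.788
RL = −20·log₁₀(0.788) = 2.07 dB
P_refl/P_inc = |Γ|² = 0.62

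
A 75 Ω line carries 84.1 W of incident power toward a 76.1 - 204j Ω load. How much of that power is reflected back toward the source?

|Γ| = |(1.1 − j204)/(151.1 − j204)| = 0.804
|Γ|² = 0.646
P_refl = |Γ|²·P_inc = 54.3 W, P_del = (1 − |Γ|²)·P_inc = 29.8 W

P_reflected ≈ 54.3 W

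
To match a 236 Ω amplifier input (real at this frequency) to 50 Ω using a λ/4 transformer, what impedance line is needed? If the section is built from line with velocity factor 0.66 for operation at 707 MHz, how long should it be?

Z_qwt ≈ 109 Ω; length ≈ 7 cm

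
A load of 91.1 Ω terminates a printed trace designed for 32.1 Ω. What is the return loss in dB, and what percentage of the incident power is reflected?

RL ≈ 6.4 dB; 22.9% of incident power reflected

Γ = (91.1 − 32.1)/(91.1 + 32.1) = 0.479
RL = −20·log₁₀(0.479) = 6.4 dB
P_refl/P_inc = |Γ|² = 0.229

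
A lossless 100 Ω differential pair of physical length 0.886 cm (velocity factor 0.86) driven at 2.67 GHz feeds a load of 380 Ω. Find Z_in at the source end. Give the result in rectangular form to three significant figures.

Z_in ≈ 76.2 − j123 Ω

λ = v/f = 0.86·c / 2.67 GHz = 0.0966 m
βl = 2π·l/λ = 2π × 0.0917 = 33°
tan(βl) = tan(33°) = 0.65
Z_in = Z_0·(Z_L + jZ_0·tanβl)/(Z_0 + jZ_L·tanβl)
     = 100·(380 + j65)/(100 + j247)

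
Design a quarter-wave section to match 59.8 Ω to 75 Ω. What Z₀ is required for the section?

Z_qwt = √(Z_0·R_L) = √(75 × 59.8) = √4485

Z_qwt ≈ 67 Ω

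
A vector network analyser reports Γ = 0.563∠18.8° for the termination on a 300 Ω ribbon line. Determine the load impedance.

Z_L = Z_0·(1 + Γ)/(1 − Γ) = 300·(1.53 + j0.181)/(0.467 − j0.181)

Z_L ≈ 816 + j434 Ω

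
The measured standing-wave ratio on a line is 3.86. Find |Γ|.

|Γ| ≈ 0.588

|Γ| = (S − 1)/(S + 1) = (3.86 − 1)/(3.86 + 1) = 2.86/4.86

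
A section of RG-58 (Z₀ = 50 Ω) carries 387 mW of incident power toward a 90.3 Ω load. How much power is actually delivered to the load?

Γ = (90.3 − 50)/(90.3 + 50) = 0.287
|Γ|² = 0.0825
P_refl = |Γ|²·P_inc = 31.9 mW, P_del = (1 − |Γ|²)·P_inc = 355 mW

P_delivered ≈ 355 mW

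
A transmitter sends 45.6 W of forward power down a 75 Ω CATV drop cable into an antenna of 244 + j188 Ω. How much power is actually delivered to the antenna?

P_delivered ≈ 24.3 W

|Γ| = |(169 + j188)/(319 + j188)| = 0.683
|Γ|² = 0.466
P_refl = |Γ|²·P_inc = 21.3 W, P_del = (1 − |Γ|²)·P_inc = 24.3 W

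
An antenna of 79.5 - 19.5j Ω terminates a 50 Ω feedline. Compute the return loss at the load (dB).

RL ≈ 11.4 dB

Γ = (29.5 − j19.5)/(129.5 − j19.5), |Γ| = 0.27
RL = −20·log₁₀|Γ| = −20·log₁₀(0.27)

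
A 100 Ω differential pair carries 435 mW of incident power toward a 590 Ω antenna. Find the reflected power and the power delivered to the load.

P_reflected ≈ 219 mW; P_delivered ≈ 216 mW

Γ = (590 − 100)/(590 + 100) = 0.71
|Γ|² = 0.504
P_refl = |Γ|²·P_inc = 219 mW, P_del = (1 − |Γ|²)·P_inc = 216 mW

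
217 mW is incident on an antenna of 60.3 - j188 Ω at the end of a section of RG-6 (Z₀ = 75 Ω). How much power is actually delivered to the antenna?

|Γ| = |(-14.7 − j188)/(135.3 − j188)| = 0.814
|Γ|² = 0.663
P_refl = |Γ|²·P_inc = 144 mW, P_del = (1 − |Γ|²)·P_inc = 73.2 mW

P_delivered ≈ 73.2 mW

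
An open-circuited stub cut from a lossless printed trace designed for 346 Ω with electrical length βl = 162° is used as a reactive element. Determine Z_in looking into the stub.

Z_in ≈ +j1060 Ω

tan(βl) = -0.325
For an open-circuited stub, Z_in = −jZ_0·cot(βl) = −jZ_0/tan(βl)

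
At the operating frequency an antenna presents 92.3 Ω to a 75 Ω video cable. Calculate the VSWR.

VSWR ≈ 1.23

For a purely resistive load, VSWR = R_L/Z_0 or Z_0/R_L (whichever > 1) = 92.3/75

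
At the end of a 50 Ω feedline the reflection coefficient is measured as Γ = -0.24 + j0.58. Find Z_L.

Z_L = Z_0·(1 + Γ)/(1 − Γ) = 50·(0.76 + j0.58)/(1.24 − j0.58)

Z_L ≈ 16.2 + j30.9 Ω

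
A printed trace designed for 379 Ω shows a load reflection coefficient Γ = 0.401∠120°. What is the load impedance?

Z_L ≈ 204 + j169 Ω

Z_L = Z_0·(1 + Γ)/(1 − Γ) = 379·(0.8 + j0.347)/(1.2 − j0.347)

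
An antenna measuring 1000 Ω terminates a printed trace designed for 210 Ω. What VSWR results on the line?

Γ = (1000 − 210)/(1000 + 210) = 0.653
VSWR = (1 + 0.653)/(1 − 0.653)

VSWR ≈ 4.76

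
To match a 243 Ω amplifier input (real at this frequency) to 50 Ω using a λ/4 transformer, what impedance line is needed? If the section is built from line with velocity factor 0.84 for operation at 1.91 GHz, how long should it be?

Z_qwt = √(Z_0·R_L) = √(50 × 243) = √12150
λ = 0.84·c/f = 0.132 m, so l = λ/4 = 0.033 m

Z_qwt ≈ 110 Ω; length ≈ 3.3 cm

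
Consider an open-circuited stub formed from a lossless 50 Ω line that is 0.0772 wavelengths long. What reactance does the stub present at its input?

βl = 2π × 0.0772 = 27.8°
tan(βl) = 0.527
For an open-circuited stub, Z_in = −jZ_0·cot(βl) = −jZ_0/tan(βl)

X_in ≈ -94.9 Ω (capacitive)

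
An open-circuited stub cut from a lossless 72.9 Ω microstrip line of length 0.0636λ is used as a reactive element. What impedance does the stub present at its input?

βl = 2π × 0.0636 = 22.9°
tan(βl) = 0.422
For an open-circuited stub, Z_in = −jZ_0·cot(βl) = −jZ_0/tan(βl)

Z_in ≈ −j173 Ω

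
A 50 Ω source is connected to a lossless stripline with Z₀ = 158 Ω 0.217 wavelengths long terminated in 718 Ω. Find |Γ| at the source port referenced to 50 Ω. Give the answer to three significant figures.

βl = 2π × 0.217 = 78.1°
tan(βl) = 4.75
Z_in = Z_0·(Z_L + jZ_0·tanβl)/(Z_0 + jZ_L·tanβl) = 36.2 − j31.6 Ω
Γ_s = (Z_in − Z_s)/(Z_in + Z_s) = (-13.8 − j31.6)/(86.2 − j31.6), |Γ_s| = 0.375

|Γ| ≈ 0.375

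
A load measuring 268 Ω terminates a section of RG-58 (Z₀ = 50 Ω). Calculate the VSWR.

Γ = (268 − 50)/(268 + 50) = 0.686
VSWR = (1 + 0.686)/(1 − 0.686)

VSWR ≈ 5.36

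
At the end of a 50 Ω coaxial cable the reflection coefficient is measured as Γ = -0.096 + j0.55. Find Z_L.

Z_L ≈ 22.9 + j36.6 Ω

Z_L = Z_0·(1 + Γ)/(1 − Γ) = 50·(0.904 + j0.55)/(1.1 − j0.55)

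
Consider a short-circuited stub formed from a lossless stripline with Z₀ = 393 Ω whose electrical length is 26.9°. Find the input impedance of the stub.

tan(βl) = 0.507
For a short-circuited stub, Z_in = jZ_0·tan(βl)

Z_in ≈ +j199 Ω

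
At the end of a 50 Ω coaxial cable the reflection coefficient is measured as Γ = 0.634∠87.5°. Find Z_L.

Z_L = Z_0·(1 + Γ)/(1 − Γ) = 50·(1.03 + j0.633)/(0.972 − j0.633)

Z_L ≈ 22.2 + j47 Ω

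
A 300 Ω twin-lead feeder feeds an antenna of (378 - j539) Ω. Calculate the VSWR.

VSWR ≈ 4.39

Γ = (Z_L − Z_0)/(Z_L + Z_0) = (78 − j539)/(678 − j539)
|Γ| = 545/866 = 0.629
VSWR = (1 + |Γ|)/(1 − |Γ|) = 1.63/0.371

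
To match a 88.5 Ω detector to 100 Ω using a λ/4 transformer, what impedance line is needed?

Z_qwt ≈ 94.1 Ω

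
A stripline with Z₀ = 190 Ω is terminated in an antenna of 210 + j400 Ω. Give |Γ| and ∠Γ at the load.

Γ = (Z_L − Z_0)/(Z_L + Z_0) = (20 + j400)/(400 + j400)
|Γ| = 400/566 = 0.708

Γ ≈ 0.708 ∠ 42.1°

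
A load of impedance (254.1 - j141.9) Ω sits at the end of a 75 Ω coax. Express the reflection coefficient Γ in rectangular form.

Γ = (Z_L − Z_0)/(Z_L + Z_0) = (179.1 − j141.9)/(329.1 − j141.9)

Γ ≈ 0.616 − j0.166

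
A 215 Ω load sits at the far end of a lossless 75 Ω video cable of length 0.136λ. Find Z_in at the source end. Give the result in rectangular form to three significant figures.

βl = 2π × 0.136 = 49°
tan(βl) = tan(49°) = 1.15
Z_in = Z_0·(Z_L + jZ_0·tanβl)/(Z_0 + jZ_L·tanβl)
     = 75·(215 + j86.2)/(75 + j247)

Z_in ≈ 42.1 − j52.5 Ω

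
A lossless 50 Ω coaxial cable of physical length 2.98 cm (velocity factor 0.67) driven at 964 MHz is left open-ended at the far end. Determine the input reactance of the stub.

X_in ≈ -39.8 Ω (capacitive)

λ = v/f = 0.67·c / 964 MHz = 0.209 m
βl = 2π·l/λ = 2π × 0.143 = 51.5°
tan(βl) = 1.25
For an open-ended stub, Z_in = −jZ_0·cot(βl) = −jZ_0/tan(βl)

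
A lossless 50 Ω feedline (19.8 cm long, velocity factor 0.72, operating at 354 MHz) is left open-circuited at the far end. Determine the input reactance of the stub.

λ = v/f = 0.72·c / 354 MHz = 0.61 m
βl = 2π·l/λ = 2π × 0.325 = 117°
tan(βl) = -1.98
For an open-circuited stub, Z_in = −jZ_0·cot(βl) = −jZ_0/tan(βl)

X_in ≈ 25.3 Ω (inductive)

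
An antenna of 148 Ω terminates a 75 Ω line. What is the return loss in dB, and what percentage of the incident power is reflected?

RL ≈ 9.7 dB; 10.7% of incident power reflected

Γ = (148 − 75)/(148 + 75) = 0.327
RL = −20·log₁₀(0.327) = 9.7 dB
P_refl/P_inc = |Γ|² = 0.107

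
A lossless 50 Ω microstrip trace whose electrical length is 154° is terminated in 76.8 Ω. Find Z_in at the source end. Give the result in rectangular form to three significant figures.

tan(βl) = tan(154°) = -0.488
Z_in = Z_0·(Z_L + jZ_0·tanβl)/(Z_0 + jZ_L·tanβl)
     = 50·(76.8 − j24.4)/(50 − j37.5)

Z_in ≈ 60.9 + j21.2 Ω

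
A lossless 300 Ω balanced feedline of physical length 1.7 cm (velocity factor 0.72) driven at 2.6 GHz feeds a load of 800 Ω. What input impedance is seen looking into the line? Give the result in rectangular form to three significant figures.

λ = v/f = 0.72·c / 2.6 GHz = 0.0831 m
βl = 2π·l/λ = 2π × 0.205 = 73.7°
tan(βl) = tan(73.7°) = 3.41
Z_in = Z_0·(Z_L + jZ_0·tanβl)/(Z_0 + jZ_L·tanβl)
     = 300·(800 + j1020)/(300 + j2730)

Z_in ≈ 121 − j74.7 Ω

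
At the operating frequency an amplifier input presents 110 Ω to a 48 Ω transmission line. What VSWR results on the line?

VSWR ≈ 2.29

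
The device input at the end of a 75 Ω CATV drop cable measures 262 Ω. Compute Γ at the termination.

Γ = (Z_L − Z_0)/(Z_L + Z_0) = (262 − 75)/(262 + 75) = 187/337

Γ = 0.555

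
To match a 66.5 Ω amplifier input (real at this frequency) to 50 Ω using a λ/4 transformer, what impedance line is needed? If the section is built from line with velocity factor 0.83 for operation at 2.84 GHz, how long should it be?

Z_qwt ≈ 57.7 Ω; length ≈ 2.19 cm

Z_qwt = √(Z_0·R_L) = √(50 × 66.5) = √3325
λ = 0.83·c/f = 0.0877 m, so l = λ/4 = 0.0219 m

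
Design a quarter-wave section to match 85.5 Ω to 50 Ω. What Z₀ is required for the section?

Z_qwt ≈ 65.4 Ω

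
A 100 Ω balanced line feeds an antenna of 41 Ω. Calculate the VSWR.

For a purely resistive load, VSWR = R_L/Z_0 or Z_0/R_L (whichever > 1) = 100/41

VSWR ≈ 2.44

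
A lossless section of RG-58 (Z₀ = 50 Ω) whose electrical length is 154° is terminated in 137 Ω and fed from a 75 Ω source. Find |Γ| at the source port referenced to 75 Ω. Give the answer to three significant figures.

tan(βl) = -0.488
Z_in = Z_0·(Z_L + jZ_0·tanβl)/(Z_0 + jZ_L·tanβl) = 60.9 + j57 Ω
Γ_s = (Z_in − Z_s)/(Z_in + Z_s) = (-14.1 + j57)/(136 + j57), |Γ_s| = 0.398

|Γ| ≈ 0.398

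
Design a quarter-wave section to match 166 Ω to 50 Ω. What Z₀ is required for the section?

Z_qwt ≈ 91.1 Ω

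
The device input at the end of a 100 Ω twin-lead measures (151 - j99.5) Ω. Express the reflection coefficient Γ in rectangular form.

Γ ≈ 0.311 − j0.273

Γ = (Z_L − Z_0)/(Z_L + Z_0) = (51 − j99.5)/(251 − j99.5)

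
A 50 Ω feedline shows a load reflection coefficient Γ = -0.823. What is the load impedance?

Z_L ≈ 4.85 Ω

Z_L = Z_0·(1 + Γ)/(1 − Γ) = 50·(0.177)/(1.82)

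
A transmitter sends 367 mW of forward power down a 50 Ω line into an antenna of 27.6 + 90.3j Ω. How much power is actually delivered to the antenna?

|Γ| = |(-22.4 + j90.3)/(77.6 + j90.3)| = 0.781
|Γ|² = 0.611
P_refl = |Γ|²·P_inc = 224 mW, P_del = (1 − |Γ|²)·P_inc = 143 mW

P_delivered ≈ 143 mW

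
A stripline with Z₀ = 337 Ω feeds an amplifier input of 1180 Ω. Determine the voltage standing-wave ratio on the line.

VSWR ≈ 3.5

Γ = (1180 − 337)/(1180 + 337) = 0.556
VSWR = (1 + 0.556)/(1 − 0.556)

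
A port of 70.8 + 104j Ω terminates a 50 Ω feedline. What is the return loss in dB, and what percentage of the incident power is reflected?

RL ≈ 3.54 dB; 44.3% of incident power reflected

Γ = (20.8 + j104)/(120.8 + j104), |Γ| = 0.665
RL = −20·log₁₀(0.665) = 3.54 dB
P_refl/P_inc = |Γ|² = 0.443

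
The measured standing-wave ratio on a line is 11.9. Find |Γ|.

|Γ| ≈ 0.845

|Γ| = (S − 1)/(S + 1) = (11.9 − 1)/(11.9 + 1) = 10.9/12.9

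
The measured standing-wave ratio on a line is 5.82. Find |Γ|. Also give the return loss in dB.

|Γ| = (S − 1)/(S + 1) = (5.82 − 1)/(5.82 + 1) = 4.82/6.82
RL = −20·log₁₀|Γ| = −20·log₁₀(0.707)

|Γ| ≈ 0.707; return loss ≈ 3.01 dB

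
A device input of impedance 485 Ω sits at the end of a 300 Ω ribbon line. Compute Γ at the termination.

Γ = 0.236

Γ = (Z_L − Z_0)/(Z_L + Z_0) = (485 − 300)/(485 + 300) = 185/785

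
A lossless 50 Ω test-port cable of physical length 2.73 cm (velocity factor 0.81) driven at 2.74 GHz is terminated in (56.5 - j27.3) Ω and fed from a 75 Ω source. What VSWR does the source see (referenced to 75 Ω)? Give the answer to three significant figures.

λ = v/f = 0.81·c / 2.74 GHz = 0.0887 m
βl = 2π·l/λ = 2π × 0.308 = 111°
tan(βl) = -2.63
Z_in = Z_0·(Z_L + jZ_0·tanβl)/(Z_0 + jZ_L·tanβl) = 49.6 + j26.3 Ω
Γ_s = (Z_in − Z_s)/(Z_in + Z_s) = (-25.4 + j26.3)/(125 + j26.3), |Γ_s| = 0.287
VSWR = (1 + |Γ_s|)/(1 − |Γ_s|)

VSWR ≈ 1.81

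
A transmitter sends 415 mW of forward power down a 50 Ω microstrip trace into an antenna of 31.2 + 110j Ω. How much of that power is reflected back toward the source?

|Γ| = |(-18.8 + j110)/(81.2 + j110)| = 0.816
|Γ|² = 0.666
P_refl = |Γ|²·P_inc = 276 mW, P_del = (1 − |Γ|²)·P_inc = 139 mW

P_reflected ≈ 276 mW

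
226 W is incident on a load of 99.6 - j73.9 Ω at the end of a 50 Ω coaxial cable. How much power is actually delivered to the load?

P_delivered ≈ 162 W

|Γ| = |(49.6 − j73.9)/(149.6 − j73.9)| = 0.533
|Γ|² = 0.285
P_refl = |Γ|²·P_inc = 64.3 W, P_del = (1 − |Γ|²)·P_inc = 162 W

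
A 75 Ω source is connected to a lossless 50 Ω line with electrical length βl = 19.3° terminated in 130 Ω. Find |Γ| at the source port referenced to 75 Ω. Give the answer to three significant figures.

|Γ| ≈ 0.337

tan(βl) = 0.35
Z_in = Z_0·(Z_L + jZ_0·tanβl)/(Z_0 + jZ_L·tanβl) = 79.8 − j55.1 Ω
Γ_s = (Z_in − Z_s)/(Z_in + Z_s) = (4.79 − j55.1)/(155 − j55.1), |Γ_s| = 0.337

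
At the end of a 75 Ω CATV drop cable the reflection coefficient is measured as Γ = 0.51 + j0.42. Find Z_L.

Z_L ≈ 101 + j151 Ω

Z_L = Z_0·(1 + Γ)/(1 − Γ) = 75·(1.51 + j0.42)/(0.49 − j0.42)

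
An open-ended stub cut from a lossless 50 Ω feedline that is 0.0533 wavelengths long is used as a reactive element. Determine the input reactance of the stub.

βl = 2π × 0.0533 = 19.2°
tan(βl) = 0.348
For an open-ended stub, Z_in = −jZ_0·cot(βl) = −jZ_0/tan(βl)

X_in ≈ -144 Ω (capacitive)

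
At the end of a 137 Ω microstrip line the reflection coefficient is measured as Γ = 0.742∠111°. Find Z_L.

Z_L = Z_0·(1 + Γ)/(1 − Γ) = 137·(0.734 + j0.693)/(1.27 − j0.693)

Z_L ≈ 29.6 + j91.1 Ω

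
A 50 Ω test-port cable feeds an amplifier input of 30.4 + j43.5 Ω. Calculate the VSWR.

Γ = (Z_L − Z_0)/(Z_L + Z_0) = (-19.6 + j43.5)/(80.4 + j43.5)
|Γ| = 47.7/91.4 = 0.522
VSWR = (1 + |Γ|)/(1 − |Γ|) = 1.52/0.478

VSWR ≈ 3.18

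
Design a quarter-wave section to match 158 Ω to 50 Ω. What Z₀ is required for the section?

Z_qwt = √(Z_0·R_L) = √(50 × 158) = √7900

Z_qwt ≈ 88.9 Ω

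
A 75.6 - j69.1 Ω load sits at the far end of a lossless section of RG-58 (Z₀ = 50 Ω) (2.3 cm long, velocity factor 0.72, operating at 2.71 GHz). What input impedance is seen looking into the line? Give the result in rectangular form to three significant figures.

Z_in ≈ 22.4 + j29.2 Ω

λ = v/f = 0.72·c / 2.71 GHz = 0.0797 m
βl = 2π·l/λ = 2π × 0.289 = 104°
tan(βl) = tan(104°) = -4.05
Z_in = Z_0·(Z_L + jZ_0·tanβl)/(Z_0 + jZ_L·tanβl)
     = 50·(75.6 − j271)/(-230 − j306)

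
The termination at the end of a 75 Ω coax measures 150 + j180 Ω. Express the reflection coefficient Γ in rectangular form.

Γ = (Z_L − Z_0)/(Z_L + Z_0) = (75 + j180)/(225 + j180)

Γ ≈ 0.593 + j0.325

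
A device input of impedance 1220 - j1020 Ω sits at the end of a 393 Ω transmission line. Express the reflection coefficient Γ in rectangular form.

Γ = (Z_L − Z_0)/(Z_L + Z_0) = (827 − j1020)/(1613 − j1020)

Γ ≈ 0.652 − j0.22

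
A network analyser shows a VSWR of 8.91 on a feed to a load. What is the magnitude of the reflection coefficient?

|Γ| = (S − 1)/(S + 1) = (8.91 − 1)/(8.91 + 1) = 7.91/9.91

|Γ| ≈ 0.798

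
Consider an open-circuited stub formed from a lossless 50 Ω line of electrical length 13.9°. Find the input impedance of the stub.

tan(βl) = 0.247
For an open-circuited stub, Z_in = −jZ_0·cot(βl) = −jZ_0/tan(βl)

Z_in ≈ −j202 Ω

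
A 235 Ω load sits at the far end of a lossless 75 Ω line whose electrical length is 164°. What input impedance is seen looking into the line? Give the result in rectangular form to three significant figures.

tan(βl) = tan(164°) = -0.287
Z_in = Z_0·(Z_L + jZ_0·tanβl)/(Z_0 + jZ_L·tanβl)
     = 75·(235 − j21.5)/(75 − j67.4)

Z_in ≈ 141 + j105 Ω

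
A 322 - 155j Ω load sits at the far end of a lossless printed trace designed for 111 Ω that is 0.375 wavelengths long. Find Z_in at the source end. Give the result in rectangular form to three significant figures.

βl = 2π × 0.375 = 135°
tan(βl) = tan(135°) = -1
Z_in = Z_0·(Z_L + jZ_0·tanβl)/(Z_0 + jZ_L·tanβl)
     = 111·(322 − j266)/(-44 − j322)

Z_in ≈ 75.1 + j121 Ω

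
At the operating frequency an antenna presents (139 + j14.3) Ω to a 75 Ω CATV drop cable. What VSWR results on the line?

VSWR ≈ 1.88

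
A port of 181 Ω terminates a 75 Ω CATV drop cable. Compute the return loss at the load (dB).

RL ≈ 7.66 dB

Γ = (181 − 75)/(181 + 75) = 0.414
RL = −20·log₁₀|Γ| = −20·log₁₀(0.414)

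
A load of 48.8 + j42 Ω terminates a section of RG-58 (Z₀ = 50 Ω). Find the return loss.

Γ = (-1.2 + j42)/(98.8 + j42), |Γ| = 0.391
RL = −20·log₁₀|Γ| = −20·log₁₀(0.391)

RL ≈ 8.15 dB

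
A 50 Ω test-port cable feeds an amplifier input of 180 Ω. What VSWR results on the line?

VSWR ≈ 3.6

For a purely resistive load, VSWR = R_L/Z_0 or Z_0/R_L (whichever > 1) = 180/50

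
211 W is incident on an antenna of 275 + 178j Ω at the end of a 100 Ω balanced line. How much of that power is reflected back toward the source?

P_reflected ≈ 76.3 W

|Γ| = |(175 + j178)/(375 + j178)| = 0.601
|Γ|² = 0.362
P_refl = |Γ|²·P_inc = 76.3 W, P_del = (1 − |Γ|²)·P_inc = 135 W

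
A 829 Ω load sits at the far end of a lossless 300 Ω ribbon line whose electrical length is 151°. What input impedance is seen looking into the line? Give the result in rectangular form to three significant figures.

Z_in ≈ 324 + j330 Ω

tan(βl) = tan(151°) = -0.554
Z_in = Z_0·(Z_L + jZ_0·tanβl)/(Z_0 + jZ_L·tanβl)
     = 300·(829 − j166)/(300 − j460)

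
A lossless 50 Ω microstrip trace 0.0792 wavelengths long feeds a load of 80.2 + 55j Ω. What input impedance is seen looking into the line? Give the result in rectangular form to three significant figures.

Z_in ≈ 113 − j40 Ω

βl = 2π × 0.0792 = 28.5°
tan(βl) = tan(28.5°) = 0.543
Z_in = Z_0·(Z_L + jZ_0·tanβl)/(Z_0 + jZ_L·tanβl)
     = 50·(80.2 + j82.2)/(20.1 + j43.6)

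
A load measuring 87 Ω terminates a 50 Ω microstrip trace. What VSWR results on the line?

Γ = (87 − 50)/(87 + 50) = 0.27
VSWR = (1 + 0.27)/(1 − 0.27)

VSWR ≈ 1.74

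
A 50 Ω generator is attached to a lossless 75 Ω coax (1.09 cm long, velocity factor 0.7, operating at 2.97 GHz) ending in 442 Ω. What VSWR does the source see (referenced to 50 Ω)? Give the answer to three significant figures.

λ = v/f = 0.7·c / 2.97 GHz = 0.0707 m
βl = 2π·l/λ = 2π × 0.154 = 55.5°
tan(βl) = 1.45
Z_in = Z_0·(Z_L + jZ_0·tanβl)/(Z_0 + jZ_L·tanβl) = 18.5 − j49.4 Ω
Γ_s = (Z_in − Z_s)/(Z_in + Z_s) = (-31.5 − j49.4)/(68.5 − j49.4), |Γ_s| = 0.694
VSWR = (1 + |Γ_s|)/(1 − |Γ_s|)

VSWR ≈ 5.53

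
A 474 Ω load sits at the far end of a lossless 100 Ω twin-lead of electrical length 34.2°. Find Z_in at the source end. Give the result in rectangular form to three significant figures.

tan(βl) = tan(34.2°) = 0.68
Z_in = Z_0·(Z_L + jZ_0·tanβl)/(Z_0 + jZ_L·tanβl)
     = 100·(474 + j68)/(100 + j322)

Z_in ≈ 60.9 − j128 Ω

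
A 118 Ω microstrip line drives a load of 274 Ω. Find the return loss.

Γ = (274 − 118)/(274 + 118) = 0.398
RL = −20·log₁₀|Γ| = −20·log₁₀(0.398)

RL ≈ 8 dB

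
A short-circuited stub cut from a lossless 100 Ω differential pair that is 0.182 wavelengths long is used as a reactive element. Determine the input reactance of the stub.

βl = 2π × 0.182 = 65.5°
tan(βl) = 2.2
For a short-circuited stub, Z_in = jZ_0·tan(βl)

X_in ≈ 220 Ω (inductive)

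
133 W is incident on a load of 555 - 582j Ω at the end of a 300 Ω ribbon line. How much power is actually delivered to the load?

P_delivered ≈ 82.8 W

|Γ| = |(255 − j582)/(855 − j582)| = 0.614
|Γ|² = 0.377
P_refl = |Γ|²·P_inc = 50.2 W, P_del = (1 − |Γ|²)·P_inc = 82.8 W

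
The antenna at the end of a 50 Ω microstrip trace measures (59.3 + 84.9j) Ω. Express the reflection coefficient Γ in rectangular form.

Γ = (Z_L − Z_0)/(Z_L + Z_0) = (9.3 + j84.9)/(109.3 + j84.9)

Γ ≈ 0.429 + j0.443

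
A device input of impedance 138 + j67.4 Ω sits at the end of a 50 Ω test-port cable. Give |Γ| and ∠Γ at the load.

Γ = (Z_L − Z_0)/(Z_L + Z_0) = (88 + j67.4)/(188 + j67.4)
|Γ| = 111/200 = 0.555

Γ ≈ 0.555 ∠ 17.7°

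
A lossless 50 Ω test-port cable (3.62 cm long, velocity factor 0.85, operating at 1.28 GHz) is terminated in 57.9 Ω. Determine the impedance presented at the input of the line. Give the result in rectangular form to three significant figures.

λ = v/f = 0.85·c / 1.28 GHz = 0.199 m
βl = 2π·l/λ = 2π × 0.182 = 65.4°
tan(βl) = tan(65.4°) = 2.19
Z_in = Z_0·(Z_L + jZ_0·tanβl)/(Z_0 + jZ_L·tanβl)
     = 50·(57.9 + j109)/(50 + j127)

Z_in ≈ 45.2 − j5.03 Ω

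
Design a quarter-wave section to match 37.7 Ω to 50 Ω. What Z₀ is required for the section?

Z_qwt = √(Z_0·R_L) = √(50 × 37.7) = √1885

Z_qwt ≈ 43.4 Ω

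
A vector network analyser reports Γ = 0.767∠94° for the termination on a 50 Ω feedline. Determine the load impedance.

Z_L ≈ 12.1 + j45.1 Ω

Z_L = Z_0·(1 + Γ)/(1 − Γ) = 50·(0.946 + j0.765)/(1.05 − j0.765)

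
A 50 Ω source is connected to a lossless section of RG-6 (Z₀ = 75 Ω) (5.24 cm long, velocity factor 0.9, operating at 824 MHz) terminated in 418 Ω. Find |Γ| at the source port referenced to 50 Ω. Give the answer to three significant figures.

|Γ| ≈ 0.671

λ = v/f = 0.9·c / 824 MHz = 0.328 m
βl = 2π·l/λ = 2π × 0.16 = 57.6°
tan(βl) = 1.57
Z_in = Z_0·(Z_L + jZ_0·tanβl)/(Z_0 + jZ_L·tanβl) = 18.6 − j45.5 Ω
Γ_s = (Z_in − Z_s)/(Z_in + Z_s) = (-31.4 − j45.5)/(68.6 − j45.5), |Γ_s| = 0.671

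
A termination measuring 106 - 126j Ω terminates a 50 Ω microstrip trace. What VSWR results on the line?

Γ = (Z_L − Z_0)/(Z_L + Z_0) = (56 − j126)/(156 − j126)
|Γ| = 138/201 = 0.688
VSWR = (1 + |Γ|)/(1 − |Γ|) = 1.69/0.312

VSWR ≈ 5.4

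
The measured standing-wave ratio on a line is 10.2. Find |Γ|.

|Γ| = (S − 1)/(S + 1) = (10.2 − 1)/(10.2 + 1) = 9.2/11.2

|Γ| ≈ 0.821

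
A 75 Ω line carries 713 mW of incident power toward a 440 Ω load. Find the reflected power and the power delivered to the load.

Γ = (440 − 75)/(440 + 75) = 0.709
|Γ|² = 0.502
P_refl = |Γ|²·P_inc = 358 mW, P_del = (1 − |Γ|²)·P_inc = 355 mW

P_reflected ≈ 358 mW; P_delivered ≈ 355 mW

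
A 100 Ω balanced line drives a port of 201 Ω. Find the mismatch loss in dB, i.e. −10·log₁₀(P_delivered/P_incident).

mismatch loss ≈ 0.519 dB

Γ = (201 − 100)/(201 + 100) = 0.336
|Γ|² = 0.113, so P_del/P_inc = 1 − |Γ|² = 0.887
ML = −10·log₁₀(1 − |Γ|²)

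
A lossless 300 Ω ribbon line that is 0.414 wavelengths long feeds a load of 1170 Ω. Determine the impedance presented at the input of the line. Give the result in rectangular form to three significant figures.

Z_in ≈ 246 + j395 Ω

βl = 2π × 0.414 = 149°
tan(βl) = tan(149°) = -0.6
Z_in = Z_0·(Z_L + jZ_0·tanβl)/(Z_0 + jZ_L·tanβl)
     = 300·(1170 − j180)/(300 − j702)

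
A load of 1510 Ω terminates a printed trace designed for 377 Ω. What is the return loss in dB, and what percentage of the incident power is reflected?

Γ = (1510 − 377)/(1510 + 377) = 0.6
RL = −20·log₁₀(0.6) = 4.43 dB
P_refl/P_inc = |Γ|² = 0.361

RL ≈ 4.43 dB; 36.1% of incident power reflected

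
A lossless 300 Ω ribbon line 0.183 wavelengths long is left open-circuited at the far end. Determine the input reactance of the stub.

βl = 2π × 0.183 = 65.9°
tan(βl) = 2.23
For an open-circuited stub, Z_in = −jZ_0·cot(βl) = −jZ_0/tan(βl)

X_in ≈ -134 Ω (capacitive)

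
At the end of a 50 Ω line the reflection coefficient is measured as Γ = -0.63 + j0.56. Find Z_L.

Z_L = Z_0·(1 + Γ)/(1 − Γ) = 50·(0.37 + j0.56)/(1.63 − j0.56)

Z_L ≈ 4.87 + j18.9 Ω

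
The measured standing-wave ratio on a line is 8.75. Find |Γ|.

|Γ| ≈ 0.795

|Γ| = (S − 1)/(S + 1) = (8.75 − 1)/(8.75 + 1) = 7.75/9.75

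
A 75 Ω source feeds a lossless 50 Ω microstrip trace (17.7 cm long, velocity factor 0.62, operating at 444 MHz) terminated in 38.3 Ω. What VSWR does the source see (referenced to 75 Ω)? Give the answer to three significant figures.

λ = v/f = 0.62·c / 444 MHz = 0.419 m
βl = 2π·l/λ = 2π × 0.423 = 152°
tan(βl) = -0.529
Z_in = Z_0·(Z_L + jZ_0·tanβl)/(Z_0 + jZ_L·tanβl) = 42.1 − j9.39 Ω
Γ_s = (Z_in − Z_s)/(Z_in + Z_s) = (-32.9 − j9.39)/(117 − j9.39), |Γ_s| = 0.291
VSWR = (1 + |Γ_s|)/(1 − |Γ_s|)

VSWR ≈ 1.82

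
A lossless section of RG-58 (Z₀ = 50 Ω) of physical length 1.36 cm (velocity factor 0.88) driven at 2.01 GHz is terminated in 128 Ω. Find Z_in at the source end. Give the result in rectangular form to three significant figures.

Z_in ≈ 42.1 − j44.1 Ω

λ = v/f = 0.88·c / 2.01 GHz = 0.131 m
βl = 2π·l/λ = 2π × 0.104 = 37.3°
tan(βl) = tan(37.3°) = 0.761
Z_in = Z_0·(Z_L + jZ_0·tanβl)/(Z_0 + jZ_L·tanβl)
     = 50·(128 + j38.1)/(50 + j97.4)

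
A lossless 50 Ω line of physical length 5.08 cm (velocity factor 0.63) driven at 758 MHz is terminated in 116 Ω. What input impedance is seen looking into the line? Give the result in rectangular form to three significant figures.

Z_in ≈ 23.1 − j12 Ω

λ = v/f = 0.63·c / 758 MHz = 0.249 m
βl = 2π·l/λ = 2π × 0.204 = 73.3°
tan(βl) = tan(73.3°) = 3.34
Z_in = Z_0·(Z_L + jZ_0·tanβl)/(Z_0 + jZ_L·tanβl)
     = 50·(116 + j167)/(50 + j388)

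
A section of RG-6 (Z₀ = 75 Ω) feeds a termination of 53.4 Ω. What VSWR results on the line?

For a purely resistive load, VSWR = R_L/Z_0 or Z_0/R_L (whichever > 1) = 75/53.4

VSWR ≈ 1.4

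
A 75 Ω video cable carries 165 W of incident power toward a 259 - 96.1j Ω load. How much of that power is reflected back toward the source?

|Γ| = |(184 − j96.1)/(334 − j96.1)| = 0.597
|Γ|² = 0.357
P_refl = |Γ|²·P_inc = 58.9 W, P_del = (1 − |Γ|²)·P_inc = 106 W

P_reflected ≈ 58.9 W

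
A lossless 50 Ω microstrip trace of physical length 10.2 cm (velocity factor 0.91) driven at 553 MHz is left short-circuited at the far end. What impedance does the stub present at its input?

Z_in ≈ +j179 Ω

λ = v/f = 0.91·c / 553 MHz = 0.494 m
βl = 2π·l/λ = 2π × 0.207 = 74.4°
tan(βl) = 3.58
For a short-circuited stub, Z_in = jZ_0·tan(βl)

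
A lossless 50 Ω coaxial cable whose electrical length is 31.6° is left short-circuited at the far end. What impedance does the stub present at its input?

Z_in ≈ +j30.8 Ω

tan(βl) = 0.615
For a short-circuited stub, Z_in = jZ_0·tan(βl)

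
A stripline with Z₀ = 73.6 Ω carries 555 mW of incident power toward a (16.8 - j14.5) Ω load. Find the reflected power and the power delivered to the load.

|Γ| = |(-56.8 − j14.5)/(90.4 − j14.5)| = 0.64
|Γ|² = 0.41
P_refl = |Γ|²·P_inc = 228 mW, P_del = (1 − |Γ|²)·P_inc = 327 mW

P_reflected ≈ 228 mW; P_delivered ≈ 327 mW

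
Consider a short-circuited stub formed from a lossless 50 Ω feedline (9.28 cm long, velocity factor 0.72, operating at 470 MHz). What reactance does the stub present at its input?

λ = v/f = 0.72·c / 470 MHz = 0.46 m
βl = 2π·l/λ = 2π × 0.202 = 72.7°
tan(βl) = 3.21
For a short-circuited stub, Z_in = jZ_0·tan(βl)

X_in ≈ 160 Ω (inductive)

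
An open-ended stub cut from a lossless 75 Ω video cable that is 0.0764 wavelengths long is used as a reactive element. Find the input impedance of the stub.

Z_in ≈ −j144 Ω

βl = 2π × 0.0764 = 27.5°
tan(βl) = 0.521
For an open-ended stub, Z_in = −jZ_0·cot(βl) = −jZ_0/tan(βl)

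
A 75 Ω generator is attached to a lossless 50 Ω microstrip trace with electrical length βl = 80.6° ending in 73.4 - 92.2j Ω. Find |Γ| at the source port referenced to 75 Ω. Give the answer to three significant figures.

tan(βl) = 6.04
Z_in = Z_0·(Z_L + jZ_0·tanβl)/(Z_0 + jZ_L·tanβl) = 12.2 + j8.39 Ω
Γ_s = (Z_in − Z_s)/(Z_in + Z_s) = (-62.8 + j8.39)/(87.2 + j8.39), |Γ_s| = 0.724

|Γ| ≈ 0.724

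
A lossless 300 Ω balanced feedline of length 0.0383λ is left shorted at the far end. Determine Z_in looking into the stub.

Z_in ≈ +j73.6 Ω

βl = 2π × 0.0383 = 13.8°
tan(βl) = 0.245
For a shorted stub, Z_in = jZ_0·tan(βl)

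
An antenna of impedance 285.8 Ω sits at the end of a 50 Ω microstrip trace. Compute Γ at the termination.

Γ = 0.702

Γ = (Z_L − Z_0)/(Z_L + Z_0) = (285.8 − 50)/(285.8 + 50) = 235.8/335.8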